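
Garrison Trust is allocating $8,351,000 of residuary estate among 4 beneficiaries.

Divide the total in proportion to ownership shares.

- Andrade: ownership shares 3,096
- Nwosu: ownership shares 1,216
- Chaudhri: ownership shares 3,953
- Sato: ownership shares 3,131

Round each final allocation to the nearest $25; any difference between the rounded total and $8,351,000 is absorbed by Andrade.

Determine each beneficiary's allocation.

Combined ownership shares = 11,396.
Raw shares: Andrade 3,096/11,396 × $8,351,000 = 2,268,751.84; Nwosu 1,216/11,396 × $8,351,000 = 891,086.00; Chaudhri 3,953/11,396 × $8,351,000 = 2,896,762.29; Sato 3,131/11,396 × $8,351,000 = 2,294,399.88.
Rounded to nearest $25: Andrade $2,268,750; Nwosu $891,075; Chaudhri $2,896,750; Sato $2,294,400. Sum = $8,350,975.
Difference $8,351,000 − $8,350,975 = +$25 applied to Andrade: Andrade becomes $2,268,775.

Andrade: $2,268,775 | Nwosu: $891,075 | Chaudhri: $2,896,750 | Sato: $2,294,400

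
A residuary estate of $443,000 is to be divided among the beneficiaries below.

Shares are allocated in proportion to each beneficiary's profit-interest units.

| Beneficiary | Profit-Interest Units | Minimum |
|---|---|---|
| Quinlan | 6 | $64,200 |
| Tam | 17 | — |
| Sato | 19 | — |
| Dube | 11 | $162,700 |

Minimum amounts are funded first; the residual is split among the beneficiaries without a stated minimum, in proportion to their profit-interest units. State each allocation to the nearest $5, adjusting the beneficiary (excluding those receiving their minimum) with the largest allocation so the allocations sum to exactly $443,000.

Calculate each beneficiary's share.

Guaranteed amounts: Quinlan $64,200; Dube $162,700. Residual $216,100.
Residual split over remaining profit-interest units 36: Tam 102,047.22 → $102,045; Sato 114,052.78 → $114,055.

Quinlan: $64,200 · Tam: $102,045 · Sato: $114,055 · Dube: $162,700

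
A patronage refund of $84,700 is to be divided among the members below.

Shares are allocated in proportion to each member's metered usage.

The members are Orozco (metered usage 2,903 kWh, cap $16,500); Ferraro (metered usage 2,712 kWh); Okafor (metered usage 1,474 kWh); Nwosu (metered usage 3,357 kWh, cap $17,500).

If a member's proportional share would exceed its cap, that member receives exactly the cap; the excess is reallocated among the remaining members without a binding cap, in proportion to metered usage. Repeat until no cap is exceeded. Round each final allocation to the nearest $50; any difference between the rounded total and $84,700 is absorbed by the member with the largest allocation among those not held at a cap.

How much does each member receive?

Total metered usage = 10,446.
Proportional shares (ignoring caps): Orozco 23,538.59; Ferraro 21,989.89; Okafor 11,951.73; Nwosu 27,219.79.
Cap binds for Orozco ($16,500), Nwosu ($17,500); remaining pool $50,700 reallocated over remaining metered usage 4,186.
Remaining shares: Ferraro 32,847.20 → $32,850; Okafor 17,852.80 → $17,850.

Orozco: $16,500 · Ferraro: $32,850 · Okafor: $17,850 · Nwosu: $17,500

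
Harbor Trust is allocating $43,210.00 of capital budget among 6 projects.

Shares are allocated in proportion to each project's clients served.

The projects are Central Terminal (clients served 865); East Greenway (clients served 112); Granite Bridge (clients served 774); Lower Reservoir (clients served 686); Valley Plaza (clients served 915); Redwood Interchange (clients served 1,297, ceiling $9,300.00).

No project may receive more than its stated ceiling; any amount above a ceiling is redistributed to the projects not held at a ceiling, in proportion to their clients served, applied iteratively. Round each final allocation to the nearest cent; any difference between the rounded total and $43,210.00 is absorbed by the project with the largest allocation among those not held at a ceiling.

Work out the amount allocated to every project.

Clients served total: 4,649.
Pro-rata shares before constraints: Central Terminal 8,039.7182; East Greenway 1,040.9809; Granite Bridge 7,193.9213; Lower Reservoir 6,376.0077; Valley Plaza 8,504.4418; Redwood Interchange 12,054.9301.
Capped: Redwood Interchange ($9,300.00); remaining pool $33,910.00 reallocated over remaining clients served 3,352.
Shares after redistribution: Central Terminal 8,750.6414 → $8,750.64; East Greenway 1,133.0310 → $1,133.03; Granite Bridge 7,830.0537 → $7,830.05; Lower Reservoir 6,939.81504 → $6,939.82; Valley Plaza 9,256.4588 → $9,256.46.

Central Terminal: $8,750.64 · East Greenway: $1,133.03 · Granite Bridge: $7,830.05 · Lower Reservoir: $6,939.82 · Valley Plaza: $9,256.46 · Redwood Interchange: $9,300.00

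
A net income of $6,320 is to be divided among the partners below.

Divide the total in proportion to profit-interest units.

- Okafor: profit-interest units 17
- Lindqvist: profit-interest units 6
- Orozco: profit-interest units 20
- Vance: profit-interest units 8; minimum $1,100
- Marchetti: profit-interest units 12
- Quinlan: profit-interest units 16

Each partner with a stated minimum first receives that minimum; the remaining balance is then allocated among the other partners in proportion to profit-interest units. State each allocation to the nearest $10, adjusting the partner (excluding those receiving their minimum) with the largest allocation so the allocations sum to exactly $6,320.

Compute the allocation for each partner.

Okafor: $1,250; Lindqvist: $440; Orozco: $1,470; Vance: $1,100; Marchetti: $880; Quinlan: $1,180

Fund the minimums — Vance $1,100. Residual $5,220.
Residual split over remaining profit-interest units 71: Okafor 1,249.86 → $1,250; Lindqvist 441.13 → $440; Orozco 1,470.42 → $1,470; Marchetti 882.25 → $880; Quinlan 1,176.34 → $1,180.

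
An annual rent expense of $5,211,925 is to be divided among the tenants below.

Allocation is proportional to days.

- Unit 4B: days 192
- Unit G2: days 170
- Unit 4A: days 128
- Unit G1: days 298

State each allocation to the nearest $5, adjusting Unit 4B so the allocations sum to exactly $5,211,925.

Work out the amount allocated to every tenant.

Combined days = 788.
Proportional shares: Unit 4B 192/788 × $5,211,925 = 1,269,910.66; Unit G2 170/788 × $5,211,925 = 1,124,400.06; Unit 4A 128/788 × $5,211,925 = 846,607.11; Unit G1 298/788 × $5,211,925 = 1,971,007.17.
At nearest $5: Unit 4B $1,269,910; Unit G2 $1,124,400; Unit 4A $846,605; Unit G1 $1,971,005. Sum = $5,211,920.
Difference $5,211,925 − $5,211,920 = +$5 applied to Unit 4B: Unit 4B becomes $1,269,915.

Unit 4B: $1,269,915; Unit G2: $1,124,400; Unit 4A: $846,605; Unit G1: $1,971,005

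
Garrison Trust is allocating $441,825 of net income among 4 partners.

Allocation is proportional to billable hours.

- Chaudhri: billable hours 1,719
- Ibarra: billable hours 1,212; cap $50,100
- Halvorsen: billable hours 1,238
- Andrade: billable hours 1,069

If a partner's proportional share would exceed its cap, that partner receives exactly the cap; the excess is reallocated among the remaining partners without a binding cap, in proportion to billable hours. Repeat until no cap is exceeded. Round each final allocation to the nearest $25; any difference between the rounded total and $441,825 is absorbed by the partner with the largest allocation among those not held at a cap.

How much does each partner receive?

Chaudhri: $167,275 · Ibarra: $50,100 · Halvorsen: $120,450 · Andrade: $104,000

Combined billable hours = 5,238.
Pro-rata shares before constraints: Chaudhri 144,997.55; Ibarra 102,232.13; Halvorsen 104,425.23; Andrade 90,170.09.
Cap binds for Ibarra ($50,100); residual $391,725 reallocated over remaining billable hours 4,026.
Shares after redistribution: Chaudhri 167,256.65 → $167,250; Halvorsen 120,455.92 → $120,450; Andrade 104,012.43 → $104,000.
Rounding difference +$25 applied to Chaudhri → $167,275.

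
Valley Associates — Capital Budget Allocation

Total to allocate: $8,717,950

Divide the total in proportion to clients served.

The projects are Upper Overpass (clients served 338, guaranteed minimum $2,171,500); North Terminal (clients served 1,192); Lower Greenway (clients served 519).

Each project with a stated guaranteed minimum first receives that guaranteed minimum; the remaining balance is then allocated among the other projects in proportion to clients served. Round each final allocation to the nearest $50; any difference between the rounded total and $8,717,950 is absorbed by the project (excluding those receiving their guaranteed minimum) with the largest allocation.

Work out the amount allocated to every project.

Upper Overpass: $2,171,500; North Terminal: $4,560,700; Lower Greenway: $1,985,750

Fund the minimums — Upper Overpass $2,171,500. Balance $6,546,450.
Balance split over remaining clients served 1,711: North Terminal 4,560,706.25 → $4,560,700; Lower Greenway 1,985,743.75 → $1,985,750.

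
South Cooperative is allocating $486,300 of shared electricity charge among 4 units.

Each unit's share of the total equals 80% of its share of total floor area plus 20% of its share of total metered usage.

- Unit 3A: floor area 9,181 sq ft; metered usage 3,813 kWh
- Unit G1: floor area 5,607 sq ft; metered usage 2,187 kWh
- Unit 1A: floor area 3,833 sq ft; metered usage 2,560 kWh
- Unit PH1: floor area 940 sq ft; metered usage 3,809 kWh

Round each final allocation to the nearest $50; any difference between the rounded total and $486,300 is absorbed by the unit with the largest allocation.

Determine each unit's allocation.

Totals — floor area 19,561, metered usage 12,369.
Composite weights (80% floor area + 20% metered usage): Unit 3A 0.4371; Unit G1 0.2647; Unit 1A 0.1982; Unit PH1 0.1000.
Raw shares: Unit 3A 212,579.22; Unit G1 128,711.95; Unit 1A 96,362.63; Unit PH1 48,646.19.
Rounded to nearest $50: Unit 3A $212,600; Unit G1 $128,700; Unit 1A $96,350; Unit PH1 $48,650. Sum = $486,300.
No rounding difference to absorb.

Unit 3A: $212,600; Unit G1: $128,700; Unit 1A: $96,350; Unit PH1: $48,650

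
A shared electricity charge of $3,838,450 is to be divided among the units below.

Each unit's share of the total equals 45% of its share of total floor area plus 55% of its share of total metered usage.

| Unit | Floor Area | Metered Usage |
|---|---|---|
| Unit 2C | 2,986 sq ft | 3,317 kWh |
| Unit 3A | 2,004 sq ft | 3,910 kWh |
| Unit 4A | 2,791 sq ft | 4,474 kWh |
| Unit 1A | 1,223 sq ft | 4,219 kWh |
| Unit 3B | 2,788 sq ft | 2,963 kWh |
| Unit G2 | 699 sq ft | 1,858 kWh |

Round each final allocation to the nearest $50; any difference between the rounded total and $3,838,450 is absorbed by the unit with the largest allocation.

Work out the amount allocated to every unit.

Unit 2C: $750,550 | Unit 3A: $675,100 | Unit 4A: $841,300 | Unit 1A: $598,550 | Unit 3B: $687,150 | Unit G2: $285,800

Floor area total 12,491; metered usage total 20,741.
Blended shares (45% floor area + 55% metered usage): Unit 2C 0.1955; Unit 3A 0.1759; Unit 4A 0.2192; Unit 1A 0.1559; Unit 3B 0.1790; Unit G2 0.0745.
Unrounded shares: Unit 2C 750,540.13; Unit 3A 675,104.69; Unit 4A 841,341.43; Unit 1A 598,557.01; Unit 3B 687,127.63; Unit G2 285,779.10.
At nearest $50: Unit 2C $750,550; Unit 3A $675,100; Unit 4A $841,350; Unit 1A $598,550; Unit 3B $687,150; Unit G2 $285,800. Sum = $3,838,500.
Difference $3,838,450 − $3,838,500 = −$50 applied to largest allocation (Unit 4A): Unit 4A becomes $841,300.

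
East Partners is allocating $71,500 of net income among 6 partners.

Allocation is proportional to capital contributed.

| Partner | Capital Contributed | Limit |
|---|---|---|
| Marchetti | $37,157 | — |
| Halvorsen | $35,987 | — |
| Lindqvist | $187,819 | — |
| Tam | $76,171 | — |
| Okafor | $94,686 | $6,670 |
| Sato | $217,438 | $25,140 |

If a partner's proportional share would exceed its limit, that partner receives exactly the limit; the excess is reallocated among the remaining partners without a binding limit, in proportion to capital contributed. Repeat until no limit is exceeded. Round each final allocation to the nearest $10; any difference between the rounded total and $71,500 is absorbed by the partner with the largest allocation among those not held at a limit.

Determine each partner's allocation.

Capital contributed total: 649,258.
Proportional shares (ignoring caps): Marchetti 4,091.94; Halvorsen 3,963.09; Lindqvist 20,683.70; Tam 8,388.39; Okafor 10,427.36; Sato 23,945.51.
Held at cap: Okafor ($6,670); balance $64,830 reallocated over remaining capital contributed 554,572.
Held at cap: Sato ($25,140); balance $39,690 reallocated over remaining capital contributed 337,134.
Remaining shares: Marchetti 4,374.41 → $4,370; Halvorsen 4,236.67 → $4,240; Lindqvist 22,111.49 → $22,110; Tam 8,967.43 → $8,970.

Marchetti: $4,370; Halvorsen: $4,240; Lindqvist: $22,110; Tam: $8,970; Okafor: $6,670; Sato: $25,140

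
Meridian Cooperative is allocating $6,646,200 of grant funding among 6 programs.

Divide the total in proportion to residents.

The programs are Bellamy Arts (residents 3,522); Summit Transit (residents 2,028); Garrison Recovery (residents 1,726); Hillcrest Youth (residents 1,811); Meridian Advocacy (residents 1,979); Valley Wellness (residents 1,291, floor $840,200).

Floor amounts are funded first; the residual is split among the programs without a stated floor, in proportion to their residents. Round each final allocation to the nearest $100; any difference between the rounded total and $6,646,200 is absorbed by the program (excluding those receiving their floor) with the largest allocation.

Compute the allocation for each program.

Guaranteed amounts: Valley Wellness $840,200. Remaining pool $5,806,000.
Remaining pool split over remaining residents 11,066: Bellamy Arts 1,847,888.31 → $1,847,900; Summit Transit 1,064,031.09 → $1,064,000; Garrison Recovery 905,580.70 → $905,600; Hillcrest Youth 950,177.66 → $950,200; Meridian Advocacy 1,038,322.25 → $1,038,300.

Bellamy Arts: $1,847,900 · Summit Transit: $1,064,000 · Garrison Recovery: $905,600 · Hillcrest Youth: $950,200 · Meridian Advocacy: $1,038,300 · Valley Wellness: $840,200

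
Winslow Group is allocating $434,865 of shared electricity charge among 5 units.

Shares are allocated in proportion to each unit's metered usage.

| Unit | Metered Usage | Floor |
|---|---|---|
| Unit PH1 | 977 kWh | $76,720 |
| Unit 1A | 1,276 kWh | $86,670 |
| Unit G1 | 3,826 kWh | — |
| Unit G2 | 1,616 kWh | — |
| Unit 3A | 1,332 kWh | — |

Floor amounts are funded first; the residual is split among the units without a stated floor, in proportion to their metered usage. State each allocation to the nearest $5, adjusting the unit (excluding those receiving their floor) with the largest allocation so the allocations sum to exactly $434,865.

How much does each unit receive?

Minimums first: Unit PH1 $76,720; Unit 1A $86,670. Balance $271,475.
Balance split over remaining metered usage 6,774: Unit G1 153,330.88 → $153,330; Unit G2 64,762.86 → $64,765; Unit 3A 53,381.27 → $53,380.

Unit PH1: $76,720 · Unit 1A: $86,670 · Unit G1: $153,330 · Unit G2: $64,765 · Unit 3A: $53,380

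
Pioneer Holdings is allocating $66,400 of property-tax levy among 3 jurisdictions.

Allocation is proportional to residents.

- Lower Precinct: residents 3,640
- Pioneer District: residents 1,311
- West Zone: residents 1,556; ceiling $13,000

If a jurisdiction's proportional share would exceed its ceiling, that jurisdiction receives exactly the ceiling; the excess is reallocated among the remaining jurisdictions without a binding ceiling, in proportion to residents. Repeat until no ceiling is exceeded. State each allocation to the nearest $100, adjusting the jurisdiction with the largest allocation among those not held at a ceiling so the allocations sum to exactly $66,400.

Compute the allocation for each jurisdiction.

Lower Precinct: $39,300 | Pioneer District: $14,100 | West Zone: $13,000

Residents total: 6,507.
Pro-rata shares before constraints: Lower Precinct 37,144.00; Pioneer District 13,377.96; West Zone 15,878.04.
Cap binds for West Zone ($13,000); residual $53,400 reallocated over remaining residents 4,951.
Redistributed shares: Lower Precinct 39,259.95 → $39,300; Pioneer District 14,140.05 → $14,100.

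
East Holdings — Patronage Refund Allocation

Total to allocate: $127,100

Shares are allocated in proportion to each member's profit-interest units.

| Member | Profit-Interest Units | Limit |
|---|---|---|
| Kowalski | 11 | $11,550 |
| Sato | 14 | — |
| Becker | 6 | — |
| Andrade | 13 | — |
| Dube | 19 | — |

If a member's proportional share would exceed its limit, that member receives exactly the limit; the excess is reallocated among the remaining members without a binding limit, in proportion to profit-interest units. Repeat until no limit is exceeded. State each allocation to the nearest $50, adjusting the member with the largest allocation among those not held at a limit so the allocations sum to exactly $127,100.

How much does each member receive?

Kowalski: $11,550 | Sato: $31,100 | Becker: $13,350 | Andrade: $28,900 | Dube: $42,200

Combined profit-interest units = 63.
Pro-rata shares before constraints: Kowalski 22,192.06; Sato 28,244.44; Becker 12,104.76; Andrade 26,226.98; Dube 38,331.75.
Cap binds for Kowalski ($11,550); residual $115,550 reallocated over remaining profit-interest units 52.
Redistributed shares: Sato 31,109.62 → $31,100; Becker 13,332.69 → $13,350; Andrade 28,887.50 → $28,900; Dube 42,220.19 → $42,200.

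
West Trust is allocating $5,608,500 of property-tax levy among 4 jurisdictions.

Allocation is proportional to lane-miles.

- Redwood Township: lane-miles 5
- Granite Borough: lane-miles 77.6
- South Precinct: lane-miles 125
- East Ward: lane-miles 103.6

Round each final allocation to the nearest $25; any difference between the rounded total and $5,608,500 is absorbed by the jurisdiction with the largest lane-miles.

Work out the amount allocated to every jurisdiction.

Redwood Township: $90,100; Granite Borough: $1,398,525; South Precinct: $2,252,775; East Ward: $1,867,100

Combined lane-miles = 5 + 77.6 + 125 + 103.6 = 311.2.
Raw shares: Redwood Township 90,110.86; Granite Borough 1,398,520.57; South Precinct 2,252,771.53; East Ward 1,867,097.04.
Rounded to nearest $25: Redwood Township $90,100; Granite Borough $1,398,525; South Precinct $2,252,775; East Ward $1,867,100. Sum = $5,608,500.
No rounding difference to absorb.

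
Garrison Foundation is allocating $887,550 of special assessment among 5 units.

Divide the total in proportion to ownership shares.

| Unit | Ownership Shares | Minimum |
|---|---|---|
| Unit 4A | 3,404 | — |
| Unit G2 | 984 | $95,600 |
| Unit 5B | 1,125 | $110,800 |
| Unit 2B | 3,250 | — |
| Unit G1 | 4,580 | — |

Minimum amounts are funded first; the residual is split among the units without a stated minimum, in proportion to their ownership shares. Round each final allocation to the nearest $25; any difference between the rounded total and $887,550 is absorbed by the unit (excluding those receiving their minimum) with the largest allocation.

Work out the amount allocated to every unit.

Unit 4A: $206,400 | Unit G2: $95,600 | Unit 5B: $110,800 | Unit 2B: $197,050 | Unit G1: $277,700

Fund the minimums — Unit G2 $95,600; Unit 5B $110,800. Residual $681,150.
Residual split over remaining ownership shares 11,234: Unit 4A 206,394.39 → $206,400; Unit 2B 197,056.93 → $197,050; Unit G1 277,698.68 → $277,700.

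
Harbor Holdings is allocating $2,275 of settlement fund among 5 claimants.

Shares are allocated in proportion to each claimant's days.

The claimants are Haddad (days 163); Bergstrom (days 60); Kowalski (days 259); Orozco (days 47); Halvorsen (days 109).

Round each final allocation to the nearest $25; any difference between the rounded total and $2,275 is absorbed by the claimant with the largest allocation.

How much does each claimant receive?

Haddad: $575; Bergstrom: $225; Kowalski: $900; Orozco: $175; Halvorsen: $400

Total days = 638.
Unrounded shares: Haddad 163/638 × $2,275 = 581.23; Bergstrom 60/638 × $2,275 = 213.95; Kowalski 259/638 × $2,275 = 923.55; Orozco 47/638 × $2,275 = 167.59; Halvorsen 109/638 × $2,275 = 388.68.
At nearest $25: Haddad $575; Bergstrom $225; Kowalski $925; Orozco $175; Halvorsen $400. Sum = $2,300.
Difference $2,275 − $2,300 = −$25 applied to largest allocation (Kowalski): Kowalski becomes $900.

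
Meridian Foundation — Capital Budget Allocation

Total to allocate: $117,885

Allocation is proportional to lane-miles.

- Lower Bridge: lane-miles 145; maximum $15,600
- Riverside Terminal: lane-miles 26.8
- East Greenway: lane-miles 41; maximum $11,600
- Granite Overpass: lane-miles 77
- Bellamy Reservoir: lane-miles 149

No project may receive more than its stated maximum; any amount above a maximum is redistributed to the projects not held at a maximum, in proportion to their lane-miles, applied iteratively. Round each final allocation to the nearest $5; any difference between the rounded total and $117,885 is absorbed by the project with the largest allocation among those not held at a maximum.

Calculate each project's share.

Lower Bridge: $15,600 · Riverside Terminal: $9,615 · East Greenway: $11,600 · Granite Overpass: $27,620 · Bellamy Reservoir: $53,450

Sum of lane-miles: 438.8.
Unconstrained shares: Lower Bridge 38,954.71; Riverside Terminal 7,199.90; East Greenway 11,014.78; Granite Overpass 20,686.29; Bellamy Reservoir 40,029.32.
Held at cap: Lower Bridge ($15,600); remaining pool $102,285 reallocated over remaining lane-miles 293.8.
Held at cap: East Greenway ($11,600); remaining pool $90,685 reallocated over remaining lane-miles 252.8.
Redistributed shares: Riverside Terminal 9,613.76 → $9,615; Granite Overpass 27,621.62 → $27,620; Bellamy Reservoir 53,449.62 → $53,450.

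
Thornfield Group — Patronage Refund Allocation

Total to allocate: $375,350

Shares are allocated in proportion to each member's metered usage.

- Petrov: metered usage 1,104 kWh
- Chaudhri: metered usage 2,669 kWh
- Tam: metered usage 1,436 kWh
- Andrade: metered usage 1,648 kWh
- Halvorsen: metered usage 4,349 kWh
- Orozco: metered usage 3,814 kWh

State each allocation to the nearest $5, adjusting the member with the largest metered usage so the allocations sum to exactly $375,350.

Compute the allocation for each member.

Total metered usage = 1,104 + 2,669 + 1,436 + 1,648 + 4,349 + 3,814 = 15,020.
Raw shares: Petrov 27,588.97; Chaudhri 66,698.35; Tam 35,885.66; Andrade 41,183.54; Halvorsen 108,681.57; Orozco 95,311.91.
After rounding ($5): Petrov $27,590; Chaudhri $66,700; Tam $35,885; Andrade $41,185; Halvorsen $108,680; Orozco $95,310. Sum = $375,350.
No rounding difference to absorb.

Petrov: $27,590 | Chaudhri: $66,700 | Tam: $35,885 | Andrade: $41,185 | Halvorsen: $108,680 | Orozco: $95,310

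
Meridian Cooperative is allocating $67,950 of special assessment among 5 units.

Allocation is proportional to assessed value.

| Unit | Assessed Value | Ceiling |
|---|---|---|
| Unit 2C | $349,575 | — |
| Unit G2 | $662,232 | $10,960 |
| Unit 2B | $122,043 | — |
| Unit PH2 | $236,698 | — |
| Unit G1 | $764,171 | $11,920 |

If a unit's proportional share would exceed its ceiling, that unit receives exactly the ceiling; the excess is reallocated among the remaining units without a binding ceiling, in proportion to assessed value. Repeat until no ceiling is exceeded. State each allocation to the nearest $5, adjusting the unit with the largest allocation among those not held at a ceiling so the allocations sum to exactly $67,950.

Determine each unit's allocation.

Combined assessed value = 2,134,719.
Unconstrained shares: Unit 2C 11,127.28; Unit G2 21,079.43; Unit 2B 3,884.74; Unit PH2 7,534.31; Unit G1 24,324.24.
Capped: Unit G2 ($10,960), Unit G1 ($11,920); residual $45,070 reallocated over remaining assessed value 708,316.
Remaining shares: Unit 2C 22,243.38 → $22,245; Unit 2B 7,765.57 → $7,765; Unit PH2 15,061.04 → $15,060.

Unit 2C: $22,245 · Unit G2: $10,960 · Unit 2B: $7,765 · Unit PH2: $15,060 · Unit G1: $11,920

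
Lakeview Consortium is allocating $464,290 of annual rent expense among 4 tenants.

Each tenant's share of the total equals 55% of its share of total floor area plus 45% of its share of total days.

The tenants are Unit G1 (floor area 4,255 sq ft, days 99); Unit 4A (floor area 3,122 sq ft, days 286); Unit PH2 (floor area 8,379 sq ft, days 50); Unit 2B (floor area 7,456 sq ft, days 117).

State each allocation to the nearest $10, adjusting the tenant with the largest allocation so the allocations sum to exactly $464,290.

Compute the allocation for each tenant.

Unit G1: $84,280 | Unit 4A: $142,600 | Unit PH2: $111,100 | Unit 2B: $126,310

Totals — floor area 23,212, days 552.
Blended shares (55% floor area + 45% days): Unit G1 0.1815; Unit 4A 0.3071; Unit PH2 0.2393; Unit 2B 0.2720.
Proportional shares: Unit G1 84,281.27; Unit 4A 142,595.92; Unit PH2 111,103.79; Unit 2B 126,309.02.
After rounding ($10): Unit G1 $84,280; Unit 4A $142,600; Unit PH2 $111,100; Unit 2B $126,310. Sum = $464,290.
No rounding difference to absorb.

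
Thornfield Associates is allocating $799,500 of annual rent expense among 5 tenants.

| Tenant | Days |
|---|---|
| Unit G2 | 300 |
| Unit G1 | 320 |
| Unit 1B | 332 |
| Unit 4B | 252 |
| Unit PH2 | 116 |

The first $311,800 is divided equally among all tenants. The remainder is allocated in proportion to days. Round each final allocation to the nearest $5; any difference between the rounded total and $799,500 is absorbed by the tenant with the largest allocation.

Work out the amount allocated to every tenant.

Unit G2: $173,200 | Unit G1: $180,590 | Unit 1B: $185,025 | Unit 4B: $155,465 | Unit PH2: $105,220

$311,800 shared equally gives $62,360 per tenant.
Remainder $487,700 by days (total 1,320): Unit G2 110,840.91 → $110,840; Unit G1 118,230.30 → $118,230; Unit 1B 122,663.94 → $122,665; Unit 4B 93,106.36 → $93,105; Unit PH2 42,858.48 → $42,860.
Totals: Unit G2 $62,360 + $110,840 = $173,200; Unit G1 $62,360 + $118,230 = $180,590; Unit 1B $62,360 + $122,665 = $185,025; Unit 4B $62,360 + $93,105 = $155,465; Unit PH2 $62,360 + $42,860 = $105,220.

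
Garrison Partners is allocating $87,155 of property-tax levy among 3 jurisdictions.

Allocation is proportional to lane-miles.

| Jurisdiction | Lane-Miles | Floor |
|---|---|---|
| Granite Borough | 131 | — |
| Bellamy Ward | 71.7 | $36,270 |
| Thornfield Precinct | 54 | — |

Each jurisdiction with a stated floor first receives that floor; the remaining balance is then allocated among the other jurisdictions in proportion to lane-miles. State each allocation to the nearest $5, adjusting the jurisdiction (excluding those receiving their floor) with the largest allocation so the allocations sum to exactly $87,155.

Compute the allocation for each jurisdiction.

Minimums first: Bellamy Ward $36,270. Remaining pool $50,885.
Remaining pool split over remaining lane-miles 185: Granite Borough 36,032.08 → $36,030; Thornfield Precinct 14,852.92 → $14,855.

Granite Borough: $36,030; Bellamy Ward: $36,270; Thornfield Precinct: $14,855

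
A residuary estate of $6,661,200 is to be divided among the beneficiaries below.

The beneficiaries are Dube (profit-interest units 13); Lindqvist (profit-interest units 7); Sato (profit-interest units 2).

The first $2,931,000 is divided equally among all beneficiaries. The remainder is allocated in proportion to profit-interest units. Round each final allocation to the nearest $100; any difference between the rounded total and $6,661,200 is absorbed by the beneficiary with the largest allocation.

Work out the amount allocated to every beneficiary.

First tranche $2,931,000 split equally: $977,000 each.
Remainder $3,730,200 by profit-interest units (total 22): Dube 2,204,209.09 → $2,204,200; Lindqvist 1,186,881.82 → $1,186,900; Sato 339,109.09 → $339,100.
Totals: Dube $977,000 + $2,204,200 = $3,181,200; Lindqvist $977,000 + $1,186,900 = $2,163,900; Sato $977,000 + $339,100 = $1,316,100.

Dube: $3,181,200; Lindqvist: $2,163,900; Sato: $1,316,100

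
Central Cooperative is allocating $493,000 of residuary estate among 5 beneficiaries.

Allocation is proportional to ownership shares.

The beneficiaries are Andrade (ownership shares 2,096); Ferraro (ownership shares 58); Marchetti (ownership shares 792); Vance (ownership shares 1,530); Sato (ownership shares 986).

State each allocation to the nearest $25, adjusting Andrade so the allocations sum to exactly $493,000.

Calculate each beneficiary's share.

Andrade: $189,200 · Ferraro: $5,225 · Marchetti: $71,475 · Vance: $138,100 · Sato: $89,000

Total ownership shares = 5,462.
Unrounded shares: Andrade 2,096/5,462 × $493,000 = 189,184.91; Ferraro 58/5,462 × $493,000 = 5,235.08; Marchetti 792/5,462 × $493,000 = 71,485.90; Vance 1,530/5,462 × $493,000 = 138,097.77; Sato 986/5,462 × $493,000 = 88,996.34.
At nearest $25: Andrade $189,175; Ferraro $5,225; Marchetti $71,475; Vance $138,100; Sato $89,000. Sum = $492,975.
Difference $493,000 − $492,975 = +$25 applied to Andrade: Andrade becomes $189,200.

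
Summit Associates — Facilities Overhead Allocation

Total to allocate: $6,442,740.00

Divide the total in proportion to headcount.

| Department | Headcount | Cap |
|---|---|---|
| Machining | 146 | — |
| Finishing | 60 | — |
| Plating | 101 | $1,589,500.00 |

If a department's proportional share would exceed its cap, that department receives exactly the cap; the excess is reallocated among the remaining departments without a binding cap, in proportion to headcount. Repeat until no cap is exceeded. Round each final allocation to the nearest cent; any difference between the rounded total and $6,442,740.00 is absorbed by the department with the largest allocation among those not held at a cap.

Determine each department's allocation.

Headcount total: 307.
Proportional shares (ignoring caps): Machining 3,063,974.0717; Finishing 1,259,167.4267; Plating 2,119,598.5016.
Held at cap: Plating ($1,589,500.00); remaining pool $4,853,240.00 reallocated over remaining headcount 206.
Shares after redistribution: Machining 3,439,674.9515 → $3,439,674.95; Finishing 1,413,565.0485 → $1,413,565.05.

Machining: $3,439,674.95 · Finishing: $1,413,565.05 · Plating: $1,589,500.00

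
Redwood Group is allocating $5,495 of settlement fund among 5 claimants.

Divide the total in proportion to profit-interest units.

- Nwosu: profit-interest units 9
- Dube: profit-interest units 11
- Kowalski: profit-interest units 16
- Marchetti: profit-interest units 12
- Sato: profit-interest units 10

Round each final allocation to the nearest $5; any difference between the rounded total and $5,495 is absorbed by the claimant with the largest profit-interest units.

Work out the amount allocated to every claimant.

Nwosu: $855; Dube: $1,040; Kowalski: $1,520; Marchetti: $1,135; Sato: $945

Sum of profit-interest units: 58.
Raw shares: Nwosu 9/58 × $5,495 = 852.67; Dube 11/58 × $5,495 = 1,042.16; Kowalski 16/58 × $5,495 = 1,515.86; Marchetti 12/58 × $5,495 = 1,136.90; Sato 10/58 × $5,495 = 947.41.
At nearest $5: Nwosu $855; Dube $1,040; Kowalski $1,515; Marchetti $1,135; Sato $945. Sum = $5,490.
Difference $5,495 − $5,490 = +$5 applied to largest profit-interest units (Kowalski): Kowalski becomes $1,520.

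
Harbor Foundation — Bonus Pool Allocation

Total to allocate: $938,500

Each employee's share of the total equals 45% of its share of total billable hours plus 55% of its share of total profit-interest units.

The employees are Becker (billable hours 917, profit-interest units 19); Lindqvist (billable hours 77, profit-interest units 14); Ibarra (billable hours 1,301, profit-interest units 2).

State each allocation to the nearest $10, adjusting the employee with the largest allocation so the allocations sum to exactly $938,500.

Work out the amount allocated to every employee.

Becker: $448,950 · Lindqvist: $220,640 · Ibarra: $268,910

Billable hours total 2,295; profit-interest units total 35.
Combined weights (45% billable hours + 55% profit-interest units): Becker 0.4784; Lindqvist 0.2351; Ibarra 0.2865.
Unrounded shares: Becker 448,955.27; Lindqvist 220,639.51; Ibarra 268,905.22.
At nearest $10: Becker $448,960; Lindqvist $220,640; Ibarra $268,910. Sum = $938,510.
Difference $938,500 − $938,510 = −$10 applied to largest allocation (Becker): Becker becomes $448,950.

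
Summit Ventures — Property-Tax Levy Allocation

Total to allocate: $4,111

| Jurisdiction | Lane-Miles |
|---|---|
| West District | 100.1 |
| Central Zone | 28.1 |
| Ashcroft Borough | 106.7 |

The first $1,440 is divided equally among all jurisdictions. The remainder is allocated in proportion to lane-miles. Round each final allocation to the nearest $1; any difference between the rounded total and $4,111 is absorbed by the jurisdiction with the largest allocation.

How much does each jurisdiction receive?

West District: $1,618 · Central Zone: $800 · Ashcroft Borough: $1,693

$1,440 shared equally gives $480 per jurisdiction.
Remainder $2,671 by lane-miles (total 234.9): West District 1,138.22 → $1,138; Central Zone 319.52 → $320; Ashcroft Borough 1,213.26 → $1,213.
Totals: West District $480 + $1,138 = $1,618; Central Zone $480 + $320 = $800; Ashcroft Borough $480 + $1,213 = $1,693.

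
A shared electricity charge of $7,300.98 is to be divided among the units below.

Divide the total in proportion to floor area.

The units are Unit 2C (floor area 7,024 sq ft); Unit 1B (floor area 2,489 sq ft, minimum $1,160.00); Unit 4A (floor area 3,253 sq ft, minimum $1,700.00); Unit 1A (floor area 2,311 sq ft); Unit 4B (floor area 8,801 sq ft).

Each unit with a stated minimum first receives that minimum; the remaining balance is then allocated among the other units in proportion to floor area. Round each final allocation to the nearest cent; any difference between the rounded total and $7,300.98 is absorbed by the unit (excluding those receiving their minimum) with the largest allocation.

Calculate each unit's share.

Unit 2C: $1,719.97; Unit 1B: $1,160.00; Unit 4A: $1,700.00; Unit 1A: $565.90; Unit 4B: $2,155.11

Minimums first: Unit 1B $1,160.00; Unit 4A $1,700.00. Remaining pool $4,440.98.
Remaining pool split over remaining floor area 18,136: Unit 2C 1,719.9737 → $1,719.97; Unit 1A 565.8968 → $565.90; Unit 4B 2,155.1094 → $2,155.11.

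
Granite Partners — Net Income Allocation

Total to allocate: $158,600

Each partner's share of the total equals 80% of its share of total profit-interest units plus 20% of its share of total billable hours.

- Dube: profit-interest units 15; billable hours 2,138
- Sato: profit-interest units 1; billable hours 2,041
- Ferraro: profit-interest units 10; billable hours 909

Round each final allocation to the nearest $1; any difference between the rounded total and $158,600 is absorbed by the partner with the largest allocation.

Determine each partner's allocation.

Dube: $86,529 | Sato: $17,604 | Ferraro: $54,467

Profit-interest units total 26; billable hours total 5,088.
Composite weights (80% profit-interest units + 20% billable hours): Dube 0.5456; Sato 0.1110; Ferraro 0.3434.
Unrounded shares: Dube 86,528.88; Sato 17,604.16; Ferraro 54,466.96.
Rounded to nearest $1: Dube $86,529; Sato $17,604; Ferraro $54,467. Sum = $158,600.
Sum already equals the total — no adjustment.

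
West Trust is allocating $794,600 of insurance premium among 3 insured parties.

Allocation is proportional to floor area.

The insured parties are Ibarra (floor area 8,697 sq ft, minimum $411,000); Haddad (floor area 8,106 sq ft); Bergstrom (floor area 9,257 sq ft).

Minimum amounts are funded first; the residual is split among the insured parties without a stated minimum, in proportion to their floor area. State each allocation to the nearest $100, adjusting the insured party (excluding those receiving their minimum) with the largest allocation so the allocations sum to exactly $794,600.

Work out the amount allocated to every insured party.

Minimums first: Ibarra $411,000. Balance $383,600.
Balance split over remaining floor area 17,363: Haddad 179,085.50 → $179,100; Bergstrom 204,514.50 → $204,500.

Ibarra: $411,000 · Haddad: $179,100 · Bergstrom: $204,500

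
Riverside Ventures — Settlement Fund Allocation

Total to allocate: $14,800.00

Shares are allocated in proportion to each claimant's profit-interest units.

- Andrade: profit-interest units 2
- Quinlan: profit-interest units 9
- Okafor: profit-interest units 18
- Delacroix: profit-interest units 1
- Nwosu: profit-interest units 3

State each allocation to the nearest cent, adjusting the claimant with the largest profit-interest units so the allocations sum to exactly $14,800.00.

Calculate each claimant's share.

Andrade: $896.97; Quinlan: $4,036.36; Okafor: $8,072.74; Delacroix: $448.48; Nwosu: $1,345.45

Profit-interest units total: 2 + 9 + 18 + 1 + 3 = 33.
Unrounded shares: Andrade 896.9697; Quinlan 4,036.3636; Okafor 8,072.7273; Delacroix 448.4848; Nwosu 1,345.4545.
After rounding (cent): Andrade $896.97; Quinlan $4,036.36; Okafor $8,072.73; Delacroix $448.48; Nwosu $1,345.45. Sum = $14,799.99.
Difference $14,800.00 − $14,799.99 = +$0.01 applied to largest profit-interest units (Okafor): Okafor becomes $8,072.74.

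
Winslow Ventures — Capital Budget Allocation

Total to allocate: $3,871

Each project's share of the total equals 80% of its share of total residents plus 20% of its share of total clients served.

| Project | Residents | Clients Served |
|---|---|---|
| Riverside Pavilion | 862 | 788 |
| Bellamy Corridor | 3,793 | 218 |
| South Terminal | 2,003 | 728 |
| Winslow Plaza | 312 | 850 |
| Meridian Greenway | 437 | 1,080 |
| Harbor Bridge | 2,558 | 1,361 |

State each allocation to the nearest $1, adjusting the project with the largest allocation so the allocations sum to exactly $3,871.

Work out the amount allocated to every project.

Riverside Pavilion: $389; Bellamy Corridor: $1,212; South Terminal: $735; Winslow Plaza: $228; Meridian Greenway: $302; Harbor Bridge: $1,005

Totals — residents 9,965, clients served 5,025.
Blended shares (80% residents + 20% clients served): Riverside Pavilion 0.1006; Bellamy Corridor 0.3132; South Terminal 0.1898; Winslow Plaza 0.0589; Meridian Greenway 0.0781; Harbor Bridge 0.2595.
Raw shares: Riverside Pavilion 389.29; Bellamy Corridor 1,212.33; South Terminal 734.63; Winslow Plaza 227.92; Meridian Greenway 302.20; Harbor Bridge 1,004.63.
At nearest $1: Riverside Pavilion $389; Bellamy Corridor $1,212; South Terminal $735; Winslow Plaza $228; Meridian Greenway $302; Harbor Bridge $1,005. Sum = $3,871.
Sum already equals the total — no adjustment.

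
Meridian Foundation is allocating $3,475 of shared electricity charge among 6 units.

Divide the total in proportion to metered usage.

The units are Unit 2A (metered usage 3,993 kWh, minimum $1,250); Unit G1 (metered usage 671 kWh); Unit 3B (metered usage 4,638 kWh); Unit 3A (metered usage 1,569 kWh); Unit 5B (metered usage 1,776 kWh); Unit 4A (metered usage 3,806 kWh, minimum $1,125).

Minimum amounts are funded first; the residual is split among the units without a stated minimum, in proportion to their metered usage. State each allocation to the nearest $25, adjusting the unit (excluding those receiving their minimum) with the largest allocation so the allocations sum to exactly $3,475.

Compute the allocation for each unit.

Unit 2A: $1,250; Unit G1: $75; Unit 3B: $600; Unit 3A: $200; Unit 5B: $225; Unit 4A: $1,125

Guaranteed amounts: Unit 2A $1,250; Unit 4A $1,125. Residual $1,100.
Residual split over remaining metered usage 8,654: Unit G1 85.29 → $75; Unit 3B 589.53 → $600; Unit 3A 199.43 → $200; Unit 5B 225.75 → $225.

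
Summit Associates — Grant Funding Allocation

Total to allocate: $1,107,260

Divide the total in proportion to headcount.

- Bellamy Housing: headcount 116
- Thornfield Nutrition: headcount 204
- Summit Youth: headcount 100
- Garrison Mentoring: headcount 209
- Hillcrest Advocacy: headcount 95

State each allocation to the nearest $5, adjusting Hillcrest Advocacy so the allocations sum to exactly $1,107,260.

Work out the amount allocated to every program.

Bellamy Housing: $177,405; Thornfield Nutrition: $311,990; Summit Youth: $152,935; Garrison Mentoring: $319,635; Hillcrest Advocacy: $145,295

Headcount total: 724.
Raw shares: Bellamy Housing 116/724 × $1,107,260 = 177,406.30; Thornfield Nutrition 204/724 × $1,107,260 = 311,990.39; Summit Youth 100/724 × $1,107,260 = 152,936.46; Garrison Mentoring 209/724 × $1,107,260 = 319,637.21; Hillcrest Advocacy 95/724 × $1,107,260 = 145,289.64.
Rounded to nearest $5: Bellamy Housing $177,405; Thornfield Nutrition $311,990; Summit Youth $152,935; Garrison Mentoring $319,635; Hillcrest Advocacy $145,290. Sum = $1,107,255.
Difference $1,107,260 − $1,107,255 = +$5 applied to Hillcrest Advocacy: Hillcrest Advocacy becomes $145,295.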